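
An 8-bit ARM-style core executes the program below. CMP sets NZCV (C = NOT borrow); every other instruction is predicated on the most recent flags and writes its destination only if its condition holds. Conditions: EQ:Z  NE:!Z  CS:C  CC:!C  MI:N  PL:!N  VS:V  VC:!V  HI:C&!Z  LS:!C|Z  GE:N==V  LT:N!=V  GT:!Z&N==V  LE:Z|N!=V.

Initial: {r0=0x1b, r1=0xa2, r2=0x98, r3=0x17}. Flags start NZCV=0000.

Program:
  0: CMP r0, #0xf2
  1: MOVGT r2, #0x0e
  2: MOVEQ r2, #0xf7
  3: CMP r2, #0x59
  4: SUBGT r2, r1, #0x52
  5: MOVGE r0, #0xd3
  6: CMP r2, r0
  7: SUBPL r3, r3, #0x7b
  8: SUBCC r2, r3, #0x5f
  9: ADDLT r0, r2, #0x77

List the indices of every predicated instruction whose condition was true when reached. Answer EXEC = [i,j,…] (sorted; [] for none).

EXEC = [1,8,9]

0: ✓ CMP  NZCV=0000
1: ✓ MOVGT  r2←0x0e
2: · MOVEQ
3: ✓ CMP  NZCV=1000
4: · SUBGT
5: · MOVGE
6: ✓ CMP  NZCV=1000
7: · SUBPL
8: ✓ SUBCC  r2←0xb8
9: ✓ ADDLT  r0←0x2f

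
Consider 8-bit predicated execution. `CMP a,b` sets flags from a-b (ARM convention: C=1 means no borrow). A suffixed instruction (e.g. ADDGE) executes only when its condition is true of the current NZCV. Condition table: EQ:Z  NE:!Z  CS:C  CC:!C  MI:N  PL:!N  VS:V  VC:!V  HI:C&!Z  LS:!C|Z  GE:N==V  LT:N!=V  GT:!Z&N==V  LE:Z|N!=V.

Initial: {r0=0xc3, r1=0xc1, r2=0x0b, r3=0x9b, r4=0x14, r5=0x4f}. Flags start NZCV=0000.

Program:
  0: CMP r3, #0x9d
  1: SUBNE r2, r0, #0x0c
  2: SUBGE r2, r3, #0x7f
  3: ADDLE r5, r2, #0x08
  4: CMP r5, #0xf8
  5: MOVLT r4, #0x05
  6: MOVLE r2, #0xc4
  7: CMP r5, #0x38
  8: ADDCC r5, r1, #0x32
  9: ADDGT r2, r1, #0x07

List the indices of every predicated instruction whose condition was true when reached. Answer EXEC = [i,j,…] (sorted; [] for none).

EXEC = [1,3,5,6]

0: ✓ CMP  NZCV=1000
1: ✓ SUBNE  r2←0xb7
2: · SUBGE
3: ✓ ADDLE  r5←0xbf
4: ✓ CMP  NZCV=1000
5: ✓ MOVLT  r4←0x05
6: ✓ MOVLE  r2←0xc4
7: ✓ CMP  NZCV=1010
8: · ADDCC
9: · ADDGT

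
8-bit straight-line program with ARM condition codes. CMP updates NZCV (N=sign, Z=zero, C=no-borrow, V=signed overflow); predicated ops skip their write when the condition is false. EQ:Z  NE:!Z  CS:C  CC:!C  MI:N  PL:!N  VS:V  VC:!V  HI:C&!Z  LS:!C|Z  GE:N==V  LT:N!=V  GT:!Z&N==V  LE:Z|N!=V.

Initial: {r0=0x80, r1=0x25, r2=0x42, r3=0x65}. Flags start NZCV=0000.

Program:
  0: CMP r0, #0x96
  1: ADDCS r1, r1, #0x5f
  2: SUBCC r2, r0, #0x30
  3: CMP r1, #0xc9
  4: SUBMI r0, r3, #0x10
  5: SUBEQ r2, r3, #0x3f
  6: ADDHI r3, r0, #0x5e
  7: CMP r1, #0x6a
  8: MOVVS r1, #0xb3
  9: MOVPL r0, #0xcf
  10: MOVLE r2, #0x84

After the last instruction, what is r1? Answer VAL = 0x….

VAL = 0x25

[0] flags=1000 → (cmp)
[1] flags=1000 CS?F → skip
[2] flags=1000 CC?T → r2=0x50
[3] flags=0000 → (cmp)
[4] flags=0000 MI?F → skip
[5] flags=0000 EQ?F → skip
[6] flags=0000 HI?F → skip
[7] flags=1000 → (cmp)
[8] flags=1000 VS?F → skip
[9] flags=1000 PL?F → skip
[10] flags=1000 LE?T → r2=0x84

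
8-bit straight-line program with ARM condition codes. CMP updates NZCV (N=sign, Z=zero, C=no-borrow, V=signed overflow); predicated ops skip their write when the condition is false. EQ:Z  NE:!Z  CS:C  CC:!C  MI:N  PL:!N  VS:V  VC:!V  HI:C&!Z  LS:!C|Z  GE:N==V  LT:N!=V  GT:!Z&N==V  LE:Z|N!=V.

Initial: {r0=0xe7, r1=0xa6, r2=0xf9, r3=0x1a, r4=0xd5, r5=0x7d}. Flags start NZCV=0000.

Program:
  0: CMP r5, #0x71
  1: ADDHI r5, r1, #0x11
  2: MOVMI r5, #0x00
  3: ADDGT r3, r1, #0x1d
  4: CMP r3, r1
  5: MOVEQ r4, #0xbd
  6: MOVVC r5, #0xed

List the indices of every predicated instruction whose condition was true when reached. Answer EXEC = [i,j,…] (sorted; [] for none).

EXEC = [1,3,6]

0: ✓ CMP  NZCV=0010
1: ✓ ADDHI  r5←0xb7
2: · MOVMI
3: ✓ ADDGT  r3←0xc3
4: ✓ CMP  NZCV=0010
5: · MOVEQ
6: ✓ MOVVC  r5←0xed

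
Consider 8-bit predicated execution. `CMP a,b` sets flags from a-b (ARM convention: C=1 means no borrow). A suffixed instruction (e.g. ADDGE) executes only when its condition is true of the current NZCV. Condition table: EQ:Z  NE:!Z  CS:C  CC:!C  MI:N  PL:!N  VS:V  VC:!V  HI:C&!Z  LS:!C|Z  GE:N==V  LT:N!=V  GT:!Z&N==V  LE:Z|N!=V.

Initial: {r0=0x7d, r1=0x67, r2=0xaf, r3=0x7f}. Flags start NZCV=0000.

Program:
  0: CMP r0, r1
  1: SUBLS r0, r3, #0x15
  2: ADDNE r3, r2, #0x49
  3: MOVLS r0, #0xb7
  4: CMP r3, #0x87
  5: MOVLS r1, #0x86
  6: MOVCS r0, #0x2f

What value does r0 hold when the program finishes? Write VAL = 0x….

VAL = 0x2f

[0] flags=0010 → (cmp)
[1] flags=0010 LS?F → skip
[2] flags=0010 NE?T → r3=0xf8
[3] flags=0010 LS?F → skip
[4] flags=0010 → (cmp)
[5] flags=0010 LS?F → skip
[6] flags=0010 CS?T → r0=0x2f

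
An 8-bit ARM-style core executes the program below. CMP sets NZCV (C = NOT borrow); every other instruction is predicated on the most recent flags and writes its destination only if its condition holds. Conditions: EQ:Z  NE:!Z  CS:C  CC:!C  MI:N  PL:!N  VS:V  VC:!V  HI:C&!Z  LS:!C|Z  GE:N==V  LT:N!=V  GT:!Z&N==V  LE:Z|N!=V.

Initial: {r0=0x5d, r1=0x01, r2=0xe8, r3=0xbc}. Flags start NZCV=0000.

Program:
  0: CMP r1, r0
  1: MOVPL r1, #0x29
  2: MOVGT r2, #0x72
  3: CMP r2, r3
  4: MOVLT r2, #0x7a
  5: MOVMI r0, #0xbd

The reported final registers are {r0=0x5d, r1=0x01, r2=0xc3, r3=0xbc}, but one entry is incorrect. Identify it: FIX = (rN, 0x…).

FIX = (r2, 0xe8)

0: ✓ CMP  NZCV=1000
1: · MOVPL
2: · MOVGT
3: ✓ CMP  NZCV=0010
4: · MOVLT
5: · MOVMI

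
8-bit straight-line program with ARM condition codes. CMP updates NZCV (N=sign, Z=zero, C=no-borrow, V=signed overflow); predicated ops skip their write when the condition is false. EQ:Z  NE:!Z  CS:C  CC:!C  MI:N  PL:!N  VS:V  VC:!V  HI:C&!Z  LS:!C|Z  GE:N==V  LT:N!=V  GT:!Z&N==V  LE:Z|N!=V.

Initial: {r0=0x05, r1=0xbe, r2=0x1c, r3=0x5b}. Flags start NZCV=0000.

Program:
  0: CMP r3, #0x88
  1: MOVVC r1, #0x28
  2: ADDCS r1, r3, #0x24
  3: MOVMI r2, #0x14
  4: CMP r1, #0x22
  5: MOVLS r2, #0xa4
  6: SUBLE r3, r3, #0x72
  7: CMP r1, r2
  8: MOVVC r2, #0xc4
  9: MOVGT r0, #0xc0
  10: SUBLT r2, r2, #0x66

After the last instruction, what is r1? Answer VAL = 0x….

VAL = 0xbe

[0] flags=1001 → (cmp)
[1] flags=1001 VC?F → skip
[2] flags=1001 CS?F → skip
[3] flags=1001 MI?T → r2=0x14
[4] flags=1010 → (cmp)
[5] flags=1010 LS?F → skip
[6] flags=1010 LE?T → r3=0xe9
[7] flags=1010 → (cmp)
[8] flags=1010 VC?T → r2=0xc4
[9] flags=1010 GT?F → skip
[10] flags=1010 LT?T → r2=0x5e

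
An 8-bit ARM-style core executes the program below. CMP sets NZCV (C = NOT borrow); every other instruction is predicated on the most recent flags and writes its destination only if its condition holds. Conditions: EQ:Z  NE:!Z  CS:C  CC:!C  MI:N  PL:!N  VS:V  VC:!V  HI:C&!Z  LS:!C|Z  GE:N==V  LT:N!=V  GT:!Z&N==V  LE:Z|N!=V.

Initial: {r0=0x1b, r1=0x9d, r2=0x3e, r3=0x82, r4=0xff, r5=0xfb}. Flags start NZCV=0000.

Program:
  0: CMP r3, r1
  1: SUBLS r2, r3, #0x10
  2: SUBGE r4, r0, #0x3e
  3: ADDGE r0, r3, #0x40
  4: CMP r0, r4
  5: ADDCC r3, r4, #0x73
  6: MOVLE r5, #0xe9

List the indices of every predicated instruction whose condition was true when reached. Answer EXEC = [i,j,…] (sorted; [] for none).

0: ✓ CMP  NZCV=1000
1: ✓ SUBLS  r2←0x72
2: · SUBGE
3: · ADDGE
4: ✓ CMP  NZCV=0000
5: ✓ ADDCC  r3←0x72
6: · MOVLE

EXEC = [1,5]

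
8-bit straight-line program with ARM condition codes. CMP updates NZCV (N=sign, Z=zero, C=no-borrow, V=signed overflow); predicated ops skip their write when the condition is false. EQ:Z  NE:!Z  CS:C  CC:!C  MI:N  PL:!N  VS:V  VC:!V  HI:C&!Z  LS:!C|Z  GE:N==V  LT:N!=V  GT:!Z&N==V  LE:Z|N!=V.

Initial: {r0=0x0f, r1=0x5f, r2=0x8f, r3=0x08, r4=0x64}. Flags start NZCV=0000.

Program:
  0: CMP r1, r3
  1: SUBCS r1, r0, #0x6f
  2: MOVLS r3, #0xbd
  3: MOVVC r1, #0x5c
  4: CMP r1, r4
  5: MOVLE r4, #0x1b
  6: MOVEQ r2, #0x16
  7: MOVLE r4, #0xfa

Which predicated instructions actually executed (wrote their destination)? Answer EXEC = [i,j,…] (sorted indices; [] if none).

EXEC = [1,3,5,7]

0: ✓ CMP  NZCV=0010
1: ✓ SUBCS  r1←0xa0
2: · MOVLS
3: ✓ MOVVC  r1←0x5c
4: ✓ CMP  NZCV=1000
5: ✓ MOVLE  r4←0x1b
6: · MOVEQ
7: ✓ MOVLE  r4←0xfa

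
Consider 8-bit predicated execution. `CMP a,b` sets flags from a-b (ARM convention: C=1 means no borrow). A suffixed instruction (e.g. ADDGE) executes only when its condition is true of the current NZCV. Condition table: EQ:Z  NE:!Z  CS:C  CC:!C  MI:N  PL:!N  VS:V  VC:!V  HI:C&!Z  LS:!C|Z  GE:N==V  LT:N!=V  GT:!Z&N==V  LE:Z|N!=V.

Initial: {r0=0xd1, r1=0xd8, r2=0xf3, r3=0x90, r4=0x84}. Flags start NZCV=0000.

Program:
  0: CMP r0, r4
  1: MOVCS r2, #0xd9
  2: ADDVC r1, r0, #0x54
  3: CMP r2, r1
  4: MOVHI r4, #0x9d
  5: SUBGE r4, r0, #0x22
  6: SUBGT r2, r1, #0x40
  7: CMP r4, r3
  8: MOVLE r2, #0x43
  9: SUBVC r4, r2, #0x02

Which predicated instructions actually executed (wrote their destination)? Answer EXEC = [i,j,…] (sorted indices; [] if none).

EXEC = [1,2,4,9]

0: ✓ CMP  NZCV=0010
1: ✓ MOVCS  r2←0xd9
2: ✓ ADDVC  r1←0x25
3: ✓ CMP  NZCV=1010
4: ✓ MOVHI  r4←0x9d
5: · SUBGE
6: · SUBGT
7: ✓ CMP  NZCV=0010
8: · MOVLE
9: ✓ SUBVC  r4←0xd7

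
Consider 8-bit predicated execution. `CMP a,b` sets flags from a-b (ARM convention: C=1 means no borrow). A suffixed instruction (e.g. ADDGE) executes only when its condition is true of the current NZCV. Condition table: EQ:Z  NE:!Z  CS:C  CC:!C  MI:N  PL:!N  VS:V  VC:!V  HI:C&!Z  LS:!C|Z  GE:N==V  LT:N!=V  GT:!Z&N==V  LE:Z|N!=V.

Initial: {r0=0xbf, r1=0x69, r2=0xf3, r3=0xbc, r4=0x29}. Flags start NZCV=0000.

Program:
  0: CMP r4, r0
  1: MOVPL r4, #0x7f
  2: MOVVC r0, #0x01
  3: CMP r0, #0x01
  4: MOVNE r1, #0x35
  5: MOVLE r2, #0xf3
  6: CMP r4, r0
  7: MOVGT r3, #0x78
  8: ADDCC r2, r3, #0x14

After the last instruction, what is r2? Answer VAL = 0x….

VAL = 0xf3

0: ✓ CMP  NZCV=0000
1: ✓ MOVPL  r4←0x7f
2: ✓ MOVVC  r0←0x01
3: ✓ CMP  NZCV=0110
4: · MOVNE
5: ✓ MOVLE  r2←0xf3
6: ✓ CMP  NZCV=0010
7: ✓ MOVGT  r3←0x78
8: · ADDCC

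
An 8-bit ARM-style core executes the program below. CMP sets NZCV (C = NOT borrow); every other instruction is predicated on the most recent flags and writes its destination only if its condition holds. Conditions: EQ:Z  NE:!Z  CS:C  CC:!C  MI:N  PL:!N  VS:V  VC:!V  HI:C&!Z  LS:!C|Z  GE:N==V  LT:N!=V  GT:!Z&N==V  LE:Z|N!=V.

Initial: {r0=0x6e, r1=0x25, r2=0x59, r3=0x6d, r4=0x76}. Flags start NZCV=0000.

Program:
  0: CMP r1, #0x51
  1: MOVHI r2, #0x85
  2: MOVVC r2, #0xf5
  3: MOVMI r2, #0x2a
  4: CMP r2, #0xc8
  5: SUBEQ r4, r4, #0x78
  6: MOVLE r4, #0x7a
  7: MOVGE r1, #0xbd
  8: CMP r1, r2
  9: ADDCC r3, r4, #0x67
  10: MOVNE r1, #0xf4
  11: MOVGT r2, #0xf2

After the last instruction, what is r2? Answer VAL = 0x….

0: ✓ CMP  NZCV=1000
1: · MOVHI
2: ✓ MOVVC  r2←0xf5
3: ✓ MOVMI  r2←0x2a
4: ✓ CMP  NZCV=0000
5: · SUBEQ
6: · MOVLE
7: ✓ MOVGE  r1←0xbd
8: ✓ CMP  NZCV=1010
9: · ADDCC
10: ✓ MOVNE  r1←0xf4
11: · MOVGT

VAL = 0x2a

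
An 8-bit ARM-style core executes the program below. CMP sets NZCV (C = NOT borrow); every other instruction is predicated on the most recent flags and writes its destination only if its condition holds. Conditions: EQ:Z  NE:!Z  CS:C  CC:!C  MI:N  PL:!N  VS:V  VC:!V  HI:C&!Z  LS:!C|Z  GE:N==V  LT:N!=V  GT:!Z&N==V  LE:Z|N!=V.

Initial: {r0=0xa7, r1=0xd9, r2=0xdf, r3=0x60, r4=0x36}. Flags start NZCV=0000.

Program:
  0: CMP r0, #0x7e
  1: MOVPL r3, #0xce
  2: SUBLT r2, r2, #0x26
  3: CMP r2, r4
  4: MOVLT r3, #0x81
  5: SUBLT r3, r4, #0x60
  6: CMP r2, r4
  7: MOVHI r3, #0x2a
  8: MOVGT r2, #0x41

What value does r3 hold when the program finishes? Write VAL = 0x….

0: ✓ CMP  NZCV=0011
1: ✓ MOVPL  r3←0xce
2: ✓ SUBLT  r2←0xb9
3: ✓ CMP  NZCV=1010
4: ✓ MOVLT  r3←0x81
5: ✓ SUBLT  r3←0xd6
6: ✓ CMP  NZCV=1010
7: ✓ MOVHI  r3←0x2a
8: · MOVGT

VAL = 0x2a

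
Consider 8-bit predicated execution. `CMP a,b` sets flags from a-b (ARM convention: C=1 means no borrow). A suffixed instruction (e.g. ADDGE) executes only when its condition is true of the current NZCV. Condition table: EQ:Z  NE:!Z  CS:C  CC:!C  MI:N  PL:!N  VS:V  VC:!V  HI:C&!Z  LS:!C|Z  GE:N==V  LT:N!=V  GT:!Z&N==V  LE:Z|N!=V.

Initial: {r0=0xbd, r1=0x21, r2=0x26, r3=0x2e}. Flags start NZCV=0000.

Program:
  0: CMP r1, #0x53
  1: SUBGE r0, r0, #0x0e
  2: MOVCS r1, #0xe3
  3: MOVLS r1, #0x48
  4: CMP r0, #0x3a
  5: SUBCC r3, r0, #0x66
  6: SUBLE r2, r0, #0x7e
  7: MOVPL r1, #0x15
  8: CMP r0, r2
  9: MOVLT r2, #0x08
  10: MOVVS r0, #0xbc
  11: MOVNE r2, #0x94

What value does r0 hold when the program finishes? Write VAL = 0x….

VAL = 0xbc

[0] flags=1000 → (cmp)
[1] flags=1000 GE?F → skip
[2] flags=1000 CS?F → skip
[3] flags=1000 LS?T → r1=0x48
[4] flags=1010 → (cmp)
[5] flags=1010 CC?F → skip
[6] flags=1010 LE?T → r2=0x3f
[7] flags=1010 PL?F → skip
[8] flags=0011 → (cmp)
[9] flags=0011 LT?T → r2=0x08
[10] flags=0011 VS?T → r0=0xbc
[11] flags=0011 NE?T → r2=0x94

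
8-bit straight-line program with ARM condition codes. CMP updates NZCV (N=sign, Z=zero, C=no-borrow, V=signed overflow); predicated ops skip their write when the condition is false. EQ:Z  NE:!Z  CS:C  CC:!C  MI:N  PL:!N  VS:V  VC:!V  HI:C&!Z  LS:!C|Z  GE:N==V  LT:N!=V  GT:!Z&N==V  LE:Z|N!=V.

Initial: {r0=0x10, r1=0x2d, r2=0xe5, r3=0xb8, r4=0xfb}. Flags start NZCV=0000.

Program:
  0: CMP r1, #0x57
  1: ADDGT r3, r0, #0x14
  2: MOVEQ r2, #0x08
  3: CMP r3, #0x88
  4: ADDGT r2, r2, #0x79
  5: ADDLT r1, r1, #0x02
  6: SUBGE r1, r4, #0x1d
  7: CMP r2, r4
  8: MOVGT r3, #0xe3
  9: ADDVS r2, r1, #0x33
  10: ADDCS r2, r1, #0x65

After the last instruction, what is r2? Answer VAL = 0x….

[0] flags=1000 → (cmp)
[1] flags=1000 GT?F → skip
[2] flags=1000 EQ?F → skip
[3] flags=0010 → (cmp)
[4] flags=0010 GT?T → r2=0x5e
[5] flags=0010 LT?F → skip
[6] flags=0010 GE?T → r1=0xde
[7] flags=0000 → (cmp)
[8] flags=0000 GT?T → r3=0xe3
[9] flags=0000 VS?F → skip
[10] flags=0000 CS?F → skip

VAL = 0x5e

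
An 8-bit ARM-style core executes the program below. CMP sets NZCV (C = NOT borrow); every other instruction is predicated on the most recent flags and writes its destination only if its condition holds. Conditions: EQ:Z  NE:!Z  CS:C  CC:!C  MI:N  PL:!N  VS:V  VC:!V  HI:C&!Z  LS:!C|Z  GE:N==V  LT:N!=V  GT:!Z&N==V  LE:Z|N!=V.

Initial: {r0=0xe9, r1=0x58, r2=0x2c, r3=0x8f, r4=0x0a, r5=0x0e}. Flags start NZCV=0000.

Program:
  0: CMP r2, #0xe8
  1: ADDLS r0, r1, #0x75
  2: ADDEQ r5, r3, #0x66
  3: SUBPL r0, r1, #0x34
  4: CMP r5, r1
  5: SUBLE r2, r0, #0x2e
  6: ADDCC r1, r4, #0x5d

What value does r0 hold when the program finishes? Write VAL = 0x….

VAL = 0x24

0: ✓ CMP  NZCV=0000
1: ✓ ADDLS  r0←0xcd
2: · ADDEQ
3: ✓ SUBPL  r0←0x24
4: ✓ CMP  NZCV=1000
5: ✓ SUBLE  r2←0xf6
6: ✓ ADDCC  r1←0x67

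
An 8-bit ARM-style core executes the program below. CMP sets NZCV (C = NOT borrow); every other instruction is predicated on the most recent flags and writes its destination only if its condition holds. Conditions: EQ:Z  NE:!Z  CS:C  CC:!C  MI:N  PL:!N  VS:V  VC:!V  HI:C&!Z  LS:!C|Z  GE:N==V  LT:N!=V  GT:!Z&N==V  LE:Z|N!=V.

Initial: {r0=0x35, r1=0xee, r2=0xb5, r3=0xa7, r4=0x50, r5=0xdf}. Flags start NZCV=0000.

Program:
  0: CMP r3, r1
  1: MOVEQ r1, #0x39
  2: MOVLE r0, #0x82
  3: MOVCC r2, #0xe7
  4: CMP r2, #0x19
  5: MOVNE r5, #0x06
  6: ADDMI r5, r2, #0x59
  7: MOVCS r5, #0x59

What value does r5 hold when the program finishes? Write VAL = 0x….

[0] flags=1000 → (cmp)
[1] flags=1000 EQ?F → skip
[2] flags=1000 LE?T → r0=0x82
[3] flags=1000 CC?T → r2=0xe7
[4] flags=1010 → (cmp)
[5] flags=1010 NE?T → r5=0x06
[6] flags=1010 MI?T → r5=0x40
[7] flags=1010 CS?T → r5=0x59

VAL = 0x59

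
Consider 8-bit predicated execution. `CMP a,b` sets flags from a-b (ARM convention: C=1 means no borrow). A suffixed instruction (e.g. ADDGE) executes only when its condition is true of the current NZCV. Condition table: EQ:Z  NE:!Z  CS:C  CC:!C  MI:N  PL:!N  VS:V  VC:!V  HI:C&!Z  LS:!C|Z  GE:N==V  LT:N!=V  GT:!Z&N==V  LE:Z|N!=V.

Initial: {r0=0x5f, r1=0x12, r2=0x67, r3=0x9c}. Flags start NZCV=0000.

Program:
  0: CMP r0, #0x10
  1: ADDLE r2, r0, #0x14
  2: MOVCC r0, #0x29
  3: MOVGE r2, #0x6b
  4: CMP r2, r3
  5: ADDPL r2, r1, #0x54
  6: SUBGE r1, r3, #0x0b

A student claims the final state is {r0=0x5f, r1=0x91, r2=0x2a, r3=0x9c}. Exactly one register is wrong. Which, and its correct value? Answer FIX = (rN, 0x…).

[0] flags=0010 → (cmp)
[1] flags=0010 LE?F → skip
[2] flags=0010 CC?F → skip
[3] flags=0010 GE?T → r2=0x6b
[4] flags=1001 → (cmp)
[5] flags=1001 PL?F → skip
[6] flags=1001 GE?T → r1=0x91

FIX = (r2, 0x6b)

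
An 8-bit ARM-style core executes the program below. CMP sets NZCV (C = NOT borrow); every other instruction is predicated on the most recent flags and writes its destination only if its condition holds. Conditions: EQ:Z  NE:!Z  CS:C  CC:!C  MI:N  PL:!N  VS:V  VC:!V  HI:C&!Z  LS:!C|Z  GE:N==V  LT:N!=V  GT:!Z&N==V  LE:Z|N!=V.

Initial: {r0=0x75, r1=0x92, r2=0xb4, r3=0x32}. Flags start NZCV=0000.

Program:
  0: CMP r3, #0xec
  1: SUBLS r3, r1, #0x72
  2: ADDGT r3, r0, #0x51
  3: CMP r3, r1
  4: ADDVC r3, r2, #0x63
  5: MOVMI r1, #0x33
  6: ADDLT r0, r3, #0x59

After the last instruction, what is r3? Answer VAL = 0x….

0: ✓ CMP  NZCV=0000
1: ✓ SUBLS  r3←0x20
2: ✓ ADDGT  r3←0xc6
3: ✓ CMP  NZCV=0010
4: ✓ ADDVC  r3←0x17
5: · MOVMI
6: · ADDLT

VAL = 0x17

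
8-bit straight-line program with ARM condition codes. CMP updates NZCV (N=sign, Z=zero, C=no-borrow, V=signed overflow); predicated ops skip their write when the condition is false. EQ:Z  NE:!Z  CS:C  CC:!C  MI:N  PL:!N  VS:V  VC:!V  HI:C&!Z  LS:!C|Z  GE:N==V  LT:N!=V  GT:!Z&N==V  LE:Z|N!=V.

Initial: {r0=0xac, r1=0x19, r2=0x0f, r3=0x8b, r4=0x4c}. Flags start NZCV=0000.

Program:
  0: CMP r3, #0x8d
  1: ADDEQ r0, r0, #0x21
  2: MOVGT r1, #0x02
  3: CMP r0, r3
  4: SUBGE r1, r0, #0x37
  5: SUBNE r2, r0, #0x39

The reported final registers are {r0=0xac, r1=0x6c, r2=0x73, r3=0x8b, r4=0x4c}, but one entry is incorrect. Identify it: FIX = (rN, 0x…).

0: ✓ CMP  NZCV=1000
1: · ADDEQ
2: · MOVGT
3: ✓ CMP  NZCV=0010
4: ✓ SUBGE  r1←0x75
5: ✓ SUBNE  r2←0x73

FIX = (r1, 0x75)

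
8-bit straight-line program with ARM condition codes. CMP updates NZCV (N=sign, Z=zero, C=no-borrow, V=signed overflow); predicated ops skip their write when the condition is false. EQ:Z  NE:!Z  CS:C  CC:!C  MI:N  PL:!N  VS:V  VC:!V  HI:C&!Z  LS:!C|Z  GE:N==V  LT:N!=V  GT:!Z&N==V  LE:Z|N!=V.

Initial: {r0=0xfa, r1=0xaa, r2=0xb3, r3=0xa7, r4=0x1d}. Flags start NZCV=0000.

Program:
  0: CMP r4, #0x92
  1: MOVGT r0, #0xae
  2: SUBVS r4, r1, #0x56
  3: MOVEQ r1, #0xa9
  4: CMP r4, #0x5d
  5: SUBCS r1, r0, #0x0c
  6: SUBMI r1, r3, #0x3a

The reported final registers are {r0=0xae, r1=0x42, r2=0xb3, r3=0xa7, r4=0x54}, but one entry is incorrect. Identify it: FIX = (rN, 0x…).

0: ✓ CMP  NZCV=1001
1: ✓ MOVGT  r0←0xae
2: ✓ SUBVS  r4←0x54
3: · MOVEQ
4: ✓ CMP  NZCV=1000
5: · SUBCS
6: ✓ SUBMI  r1←0x6d

FIX = (r1, 0x6d)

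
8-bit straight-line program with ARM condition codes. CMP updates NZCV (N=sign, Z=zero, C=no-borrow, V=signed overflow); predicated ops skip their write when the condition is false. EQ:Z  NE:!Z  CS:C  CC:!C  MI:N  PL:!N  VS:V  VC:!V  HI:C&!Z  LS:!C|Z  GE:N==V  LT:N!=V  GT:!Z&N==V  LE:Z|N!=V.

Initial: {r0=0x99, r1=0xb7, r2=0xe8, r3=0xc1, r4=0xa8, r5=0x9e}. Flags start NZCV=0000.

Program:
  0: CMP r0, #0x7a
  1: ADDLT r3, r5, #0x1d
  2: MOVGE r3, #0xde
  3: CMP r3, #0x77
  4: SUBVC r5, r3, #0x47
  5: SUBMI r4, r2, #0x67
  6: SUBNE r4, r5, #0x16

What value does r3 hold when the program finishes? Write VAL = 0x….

[0] flags=0011 → (cmp)
[1] flags=0011 LT?T → r3=0xbb
[2] flags=0011 GE?F → skip
[3] flags=0011 → (cmp)
[4] flags=0011 VC?F → skip
[5] flags=0011 MI?F → skip
[6] flags=0011 NE?T → r4=0x88

VAL = 0xbb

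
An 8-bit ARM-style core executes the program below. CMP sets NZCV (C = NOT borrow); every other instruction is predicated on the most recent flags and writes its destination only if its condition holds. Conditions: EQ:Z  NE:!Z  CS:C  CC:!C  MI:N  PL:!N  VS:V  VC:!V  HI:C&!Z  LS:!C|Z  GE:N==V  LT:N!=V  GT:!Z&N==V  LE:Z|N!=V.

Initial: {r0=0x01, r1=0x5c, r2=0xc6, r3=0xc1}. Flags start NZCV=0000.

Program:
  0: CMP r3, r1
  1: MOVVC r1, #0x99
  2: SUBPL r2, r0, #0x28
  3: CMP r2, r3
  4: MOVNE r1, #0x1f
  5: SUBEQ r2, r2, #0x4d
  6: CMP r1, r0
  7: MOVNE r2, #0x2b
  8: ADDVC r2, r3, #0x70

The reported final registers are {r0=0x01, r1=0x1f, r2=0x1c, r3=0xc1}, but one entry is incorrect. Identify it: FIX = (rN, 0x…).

[0] flags=0011 → (cmp)
[1] flags=0011 VC?F → skip
[2] flags=0011 PL?T → r2=0xd9
[3] flags=0010 → (cmp)
[4] flags=0010 NE?T → r1=0x1f
[5] flags=0010 EQ?F → skip
[6] flags=0010 → (cmp)
[7] flags=0010 NE?T → r2=0x2b
[8] flags=0010 VC?T → r2=0x31

FIX = (r2, 0x31)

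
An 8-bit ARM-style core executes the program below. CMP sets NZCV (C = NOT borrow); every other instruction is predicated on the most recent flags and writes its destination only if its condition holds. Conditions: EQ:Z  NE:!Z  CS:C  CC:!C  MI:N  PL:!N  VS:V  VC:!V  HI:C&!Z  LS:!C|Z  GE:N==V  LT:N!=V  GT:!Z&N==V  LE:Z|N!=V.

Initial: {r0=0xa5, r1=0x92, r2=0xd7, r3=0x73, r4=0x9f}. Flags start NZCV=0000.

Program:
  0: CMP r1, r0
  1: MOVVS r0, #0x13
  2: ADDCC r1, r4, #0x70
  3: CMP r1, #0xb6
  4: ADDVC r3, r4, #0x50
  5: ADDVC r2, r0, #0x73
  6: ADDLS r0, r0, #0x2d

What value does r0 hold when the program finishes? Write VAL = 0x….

0: ✓ CMP  NZCV=1000
1: · MOVVS
2: ✓ ADDCC  r1←0x0f
3: ✓ CMP  NZCV=0000
4: ✓ ADDVC  r3←0xef
5: ✓ ADDVC  r2←0x18
6: ✓ ADDLS  r0←0xd2

VAL = 0xd2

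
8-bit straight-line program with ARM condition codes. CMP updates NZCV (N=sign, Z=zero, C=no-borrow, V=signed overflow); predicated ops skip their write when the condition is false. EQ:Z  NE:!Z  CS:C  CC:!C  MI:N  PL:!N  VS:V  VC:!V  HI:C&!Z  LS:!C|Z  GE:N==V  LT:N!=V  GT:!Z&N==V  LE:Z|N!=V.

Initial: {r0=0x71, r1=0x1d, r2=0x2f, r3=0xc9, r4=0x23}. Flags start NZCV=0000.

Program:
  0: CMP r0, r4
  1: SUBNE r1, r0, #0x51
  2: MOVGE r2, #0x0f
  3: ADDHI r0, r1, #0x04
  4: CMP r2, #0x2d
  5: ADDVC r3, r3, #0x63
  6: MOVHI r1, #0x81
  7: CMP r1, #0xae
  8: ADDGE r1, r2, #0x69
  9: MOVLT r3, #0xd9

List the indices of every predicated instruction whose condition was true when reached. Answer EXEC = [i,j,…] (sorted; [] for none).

EXEC = [1,2,3,5,8]

[0] flags=0010 → (cmp)
[1] flags=0010 NE?T → r1=0x20
[2] flags=0010 GE?T → r2=0x0f
[3] flags=0010 HI?T → r0=0x24
[4] flags=1000 → (cmp)
[5] flags=1000 VC?T → r3=0x2c
[6] flags=1000 HI?F → skip
[7] flags=0000 → (cmp)
[8] flags=0000 GE?T → r1=0x78
[9] flags=0000 LT?F → skip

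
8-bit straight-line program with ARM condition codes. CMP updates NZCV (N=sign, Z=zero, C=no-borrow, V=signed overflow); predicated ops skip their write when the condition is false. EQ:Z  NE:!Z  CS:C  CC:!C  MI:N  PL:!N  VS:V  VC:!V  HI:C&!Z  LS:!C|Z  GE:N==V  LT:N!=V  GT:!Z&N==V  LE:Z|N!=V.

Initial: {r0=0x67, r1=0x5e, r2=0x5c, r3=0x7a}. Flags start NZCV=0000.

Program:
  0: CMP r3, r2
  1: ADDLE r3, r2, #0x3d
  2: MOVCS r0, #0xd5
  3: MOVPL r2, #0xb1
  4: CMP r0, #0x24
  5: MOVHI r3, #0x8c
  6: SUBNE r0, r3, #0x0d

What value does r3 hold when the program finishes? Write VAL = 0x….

0: ✓ CMP  NZCV=0010
1: · ADDLE
2: ✓ MOVCS  r0←0xd5
3: ✓ MOVPL  r2←0xb1
4: ✓ CMP  NZCV=1010
5: ✓ MOVHI  r3←0x8c
6: ✓ SUBNE  r0←0x7f

VAL = 0x8c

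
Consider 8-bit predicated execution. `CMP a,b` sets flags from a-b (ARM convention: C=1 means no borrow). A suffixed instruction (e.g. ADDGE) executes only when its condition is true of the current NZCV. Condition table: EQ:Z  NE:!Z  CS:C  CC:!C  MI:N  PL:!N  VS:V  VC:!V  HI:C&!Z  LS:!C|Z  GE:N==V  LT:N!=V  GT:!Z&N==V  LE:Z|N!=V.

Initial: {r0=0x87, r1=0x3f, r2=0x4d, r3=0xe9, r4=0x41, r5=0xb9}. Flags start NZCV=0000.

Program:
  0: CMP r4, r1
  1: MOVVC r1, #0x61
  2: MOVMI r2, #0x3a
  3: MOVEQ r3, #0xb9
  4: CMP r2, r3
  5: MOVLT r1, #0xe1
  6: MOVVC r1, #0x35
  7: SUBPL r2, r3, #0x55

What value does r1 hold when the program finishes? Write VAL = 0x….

VAL = 0x35

[0] flags=0010 → (cmp)
[1] flags=0010 VC?T → r1=0x61
[2] flags=0010 MI?F → skip
[3] flags=0010 EQ?F → skip
[4] flags=0000 → (cmp)
[5] flags=0000 LT?F → skip
[6] flags=0000 VC?T → r1=0x35
[7] flags=0000 PL?T → r2=0x94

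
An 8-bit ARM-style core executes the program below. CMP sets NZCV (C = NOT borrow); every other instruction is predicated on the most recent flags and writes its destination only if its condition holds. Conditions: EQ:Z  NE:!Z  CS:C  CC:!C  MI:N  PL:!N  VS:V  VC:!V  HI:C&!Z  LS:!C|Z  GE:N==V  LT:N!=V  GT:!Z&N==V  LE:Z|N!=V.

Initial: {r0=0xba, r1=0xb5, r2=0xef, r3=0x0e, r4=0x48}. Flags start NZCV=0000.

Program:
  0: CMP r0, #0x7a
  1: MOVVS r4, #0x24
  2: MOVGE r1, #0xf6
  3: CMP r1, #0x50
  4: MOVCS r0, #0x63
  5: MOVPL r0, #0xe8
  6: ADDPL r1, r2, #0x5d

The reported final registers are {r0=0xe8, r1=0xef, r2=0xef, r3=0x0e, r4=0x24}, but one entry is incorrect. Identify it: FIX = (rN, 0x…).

FIX = (r1, 0x4c)

0: ✓ CMP  NZCV=0011
1: ✓ MOVVS  r4←0x24
2: · MOVGE
3: ✓ CMP  NZCV=0011
4: ✓ MOVCS  r0←0x63
5: ✓ MOVPL  r0←0xe8
6: ✓ ADDPL  r1←0x4c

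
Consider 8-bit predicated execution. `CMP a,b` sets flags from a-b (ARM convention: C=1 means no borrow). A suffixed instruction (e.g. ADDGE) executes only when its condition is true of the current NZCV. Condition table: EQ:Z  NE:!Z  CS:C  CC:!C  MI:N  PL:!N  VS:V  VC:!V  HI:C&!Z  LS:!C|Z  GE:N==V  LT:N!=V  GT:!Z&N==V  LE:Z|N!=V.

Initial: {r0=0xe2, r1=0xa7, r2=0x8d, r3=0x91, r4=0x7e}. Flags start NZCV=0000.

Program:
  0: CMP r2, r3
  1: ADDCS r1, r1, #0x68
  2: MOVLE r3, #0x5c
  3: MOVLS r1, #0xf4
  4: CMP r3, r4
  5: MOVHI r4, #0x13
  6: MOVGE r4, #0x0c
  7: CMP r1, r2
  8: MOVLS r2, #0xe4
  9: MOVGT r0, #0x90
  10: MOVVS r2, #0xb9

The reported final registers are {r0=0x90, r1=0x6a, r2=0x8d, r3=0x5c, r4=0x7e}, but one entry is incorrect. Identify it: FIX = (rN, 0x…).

0: ✓ CMP  NZCV=1000
1: · ADDCS
2: ✓ MOVLE  r3←0x5c
3: ✓ MOVLS  r1←0xf4
4: ✓ CMP  NZCV=1000
5: · MOVHI
6: · MOVGE
7: ✓ CMP  NZCV=0010
8: · MOVLS
9: ✓ MOVGT  r0←0x90
10: · MOVVS

FIX = (r1, 0xf4)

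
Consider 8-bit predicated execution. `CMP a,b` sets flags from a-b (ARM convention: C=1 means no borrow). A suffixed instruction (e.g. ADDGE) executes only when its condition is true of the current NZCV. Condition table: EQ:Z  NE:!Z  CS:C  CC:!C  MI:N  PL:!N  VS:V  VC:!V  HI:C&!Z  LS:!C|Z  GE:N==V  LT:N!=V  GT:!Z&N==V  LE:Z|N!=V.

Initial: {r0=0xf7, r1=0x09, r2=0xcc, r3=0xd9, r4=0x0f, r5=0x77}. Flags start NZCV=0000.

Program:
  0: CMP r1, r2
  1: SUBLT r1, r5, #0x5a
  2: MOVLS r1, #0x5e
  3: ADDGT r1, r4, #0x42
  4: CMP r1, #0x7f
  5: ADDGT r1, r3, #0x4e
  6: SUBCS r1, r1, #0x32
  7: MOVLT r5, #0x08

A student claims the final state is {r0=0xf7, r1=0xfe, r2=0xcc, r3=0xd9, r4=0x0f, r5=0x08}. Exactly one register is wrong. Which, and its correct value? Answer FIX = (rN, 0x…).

0: ✓ CMP  NZCV=0000
1: · SUBLT
2: ✓ MOVLS  r1←0x5e
3: ✓ ADDGT  r1←0x51
4: ✓ CMP  NZCV=1000
5: · ADDGT
6: · SUBCS
7: ✓ MOVLT  r5←0x08

FIX = (r1, 0x51)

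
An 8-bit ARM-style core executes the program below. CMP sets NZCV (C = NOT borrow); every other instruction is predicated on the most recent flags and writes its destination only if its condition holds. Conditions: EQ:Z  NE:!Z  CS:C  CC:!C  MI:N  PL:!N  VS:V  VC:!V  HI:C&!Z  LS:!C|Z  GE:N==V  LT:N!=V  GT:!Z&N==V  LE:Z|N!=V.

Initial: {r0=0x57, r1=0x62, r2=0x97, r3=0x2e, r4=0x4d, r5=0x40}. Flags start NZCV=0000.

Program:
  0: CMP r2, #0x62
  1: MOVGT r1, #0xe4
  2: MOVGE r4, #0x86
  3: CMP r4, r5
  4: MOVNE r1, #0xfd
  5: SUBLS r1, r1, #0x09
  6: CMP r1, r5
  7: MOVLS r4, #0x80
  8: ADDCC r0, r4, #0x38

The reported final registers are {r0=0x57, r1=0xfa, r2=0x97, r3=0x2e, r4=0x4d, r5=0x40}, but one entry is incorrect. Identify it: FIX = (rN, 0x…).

FIX = (r1, 0xfd)

[0] flags=0011 → (cmp)
[1] flags=0011 GT?F → skip
[2] flags=0011 GE?F → skip
[3] flags=0010 → (cmp)
[4] flags=0010 NE?T → r1=0xfd
[5] flags=0010 LS?F → skip
[6] flags=1010 → (cmp)
[7] flags=1010 LS?F → skip
[8] flags=1010 CC?F → skip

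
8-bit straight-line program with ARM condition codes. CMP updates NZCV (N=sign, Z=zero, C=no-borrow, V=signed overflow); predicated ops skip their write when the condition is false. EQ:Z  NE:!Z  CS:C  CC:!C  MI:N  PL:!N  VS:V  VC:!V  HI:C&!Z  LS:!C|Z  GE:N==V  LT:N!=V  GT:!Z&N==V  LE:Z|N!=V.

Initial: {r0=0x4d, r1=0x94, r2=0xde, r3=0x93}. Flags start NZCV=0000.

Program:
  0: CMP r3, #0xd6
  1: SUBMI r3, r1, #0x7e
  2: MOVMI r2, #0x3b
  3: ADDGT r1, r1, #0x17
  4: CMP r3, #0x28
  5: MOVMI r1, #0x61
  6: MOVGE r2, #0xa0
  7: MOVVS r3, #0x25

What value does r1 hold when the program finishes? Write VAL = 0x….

[0] flags=1000 → (cmp)
[1] flags=1000 MI?T → r3=0x16
[2] flags=1000 MI?T → r2=0x3b
[3] flags=1000 GT?F → skip
[4] flags=1000 → (cmp)
[5] flags=1000 MI?T → r1=0x61
[6] flags=1000 GE?F → skip
[7] flags=1000 VS?F → skip

VAL = 0x61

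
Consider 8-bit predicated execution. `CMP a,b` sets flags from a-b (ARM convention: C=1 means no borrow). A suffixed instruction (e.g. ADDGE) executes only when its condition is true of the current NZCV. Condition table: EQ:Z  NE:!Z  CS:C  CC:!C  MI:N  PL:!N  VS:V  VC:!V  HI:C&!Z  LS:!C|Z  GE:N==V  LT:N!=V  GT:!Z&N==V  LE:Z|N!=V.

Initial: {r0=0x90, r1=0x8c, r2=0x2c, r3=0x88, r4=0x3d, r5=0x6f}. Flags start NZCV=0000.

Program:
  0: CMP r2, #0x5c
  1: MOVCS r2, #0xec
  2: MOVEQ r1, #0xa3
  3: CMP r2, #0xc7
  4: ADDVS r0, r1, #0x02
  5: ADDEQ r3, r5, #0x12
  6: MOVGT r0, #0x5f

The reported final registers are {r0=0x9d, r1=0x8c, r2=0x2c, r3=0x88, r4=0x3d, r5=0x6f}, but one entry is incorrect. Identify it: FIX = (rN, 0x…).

0: ✓ CMP  NZCV=1000
1: · MOVCS
2: · MOVEQ
3: ✓ CMP  NZCV=0000
4: · ADDVS
5: · ADDEQ
6: ✓ MOVGT  r0←0x5f

FIX = (r0, 0x5f)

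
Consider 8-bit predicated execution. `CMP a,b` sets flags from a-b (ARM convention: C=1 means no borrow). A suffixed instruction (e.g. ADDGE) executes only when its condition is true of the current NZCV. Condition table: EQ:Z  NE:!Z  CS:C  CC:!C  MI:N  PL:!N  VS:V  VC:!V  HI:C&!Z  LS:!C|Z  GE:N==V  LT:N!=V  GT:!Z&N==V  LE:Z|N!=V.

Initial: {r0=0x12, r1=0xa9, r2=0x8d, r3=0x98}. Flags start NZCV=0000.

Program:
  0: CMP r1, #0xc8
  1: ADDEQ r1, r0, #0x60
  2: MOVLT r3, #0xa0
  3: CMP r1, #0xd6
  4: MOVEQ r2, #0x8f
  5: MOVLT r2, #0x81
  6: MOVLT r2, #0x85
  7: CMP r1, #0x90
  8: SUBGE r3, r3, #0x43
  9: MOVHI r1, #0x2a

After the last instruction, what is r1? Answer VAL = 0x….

VAL = 0x2a

[0] flags=1000 → (cmp)
[1] flags=1000 EQ?F → skip
[2] flags=1000 LT?T → r3=0xa0
[3] flags=1000 → (cmp)
[4] flags=1000 EQ?F → skip
[5] flags=1000 LT?T → r2=0x81
[6] flags=1000 LT?T → r2=0x85
[7] flags=0010 → (cmp)
[8] flags=0010 GE?T → r3=0x5d
[9] flags=0010 HI?T → r1=0x2a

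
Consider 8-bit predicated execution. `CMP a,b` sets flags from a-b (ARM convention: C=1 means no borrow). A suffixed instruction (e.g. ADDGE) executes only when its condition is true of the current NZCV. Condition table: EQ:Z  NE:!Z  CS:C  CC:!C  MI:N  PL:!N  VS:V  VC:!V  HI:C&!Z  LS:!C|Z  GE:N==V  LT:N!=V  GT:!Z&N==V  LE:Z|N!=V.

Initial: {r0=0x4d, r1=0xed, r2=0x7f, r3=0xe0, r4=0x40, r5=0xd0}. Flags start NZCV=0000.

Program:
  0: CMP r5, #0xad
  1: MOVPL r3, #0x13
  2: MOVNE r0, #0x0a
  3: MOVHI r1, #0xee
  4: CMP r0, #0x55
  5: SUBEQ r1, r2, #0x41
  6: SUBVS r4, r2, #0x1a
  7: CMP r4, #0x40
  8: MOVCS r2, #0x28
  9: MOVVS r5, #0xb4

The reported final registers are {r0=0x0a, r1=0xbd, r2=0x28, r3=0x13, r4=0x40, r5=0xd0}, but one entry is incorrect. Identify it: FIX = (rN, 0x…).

0: ✓ CMP  NZCV=0010
1: ✓ MOVPL  r3←0x13
2: ✓ MOVNE  r0←0x0a
3: ✓ MOVHI  r1←0xee
4: ✓ CMP  NZCV=1000
5: · SUBEQ
6: · SUBVS
7: ✓ CMP  NZCV=0110
8: ✓ MOVCS  r2←0x28
9: · MOVVS

FIX = (r1, 0xee)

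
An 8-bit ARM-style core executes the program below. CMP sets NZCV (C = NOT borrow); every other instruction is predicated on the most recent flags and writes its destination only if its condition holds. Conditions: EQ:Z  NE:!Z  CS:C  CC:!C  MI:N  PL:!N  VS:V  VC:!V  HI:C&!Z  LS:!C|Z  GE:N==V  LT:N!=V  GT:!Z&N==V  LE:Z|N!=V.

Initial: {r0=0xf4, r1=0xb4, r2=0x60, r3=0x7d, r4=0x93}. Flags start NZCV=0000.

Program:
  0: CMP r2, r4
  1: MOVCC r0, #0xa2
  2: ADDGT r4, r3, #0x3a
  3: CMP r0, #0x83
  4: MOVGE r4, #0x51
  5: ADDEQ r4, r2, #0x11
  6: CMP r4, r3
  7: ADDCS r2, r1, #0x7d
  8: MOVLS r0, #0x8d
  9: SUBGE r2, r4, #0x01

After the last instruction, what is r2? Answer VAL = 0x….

VAL = 0x60

[0] flags=1001 → (cmp)
[1] flags=1001 CC?T → r0=0xa2
[2] flags=1001 GT?T → r4=0xb7
[3] flags=0010 → (cmp)
[4] flags=0010 GE?T → r4=0x51
[5] flags=0010 EQ?F → skip
[6] flags=1000 → (cmp)
[7] flags=1000 CS?F → skip
[8] flags=1000 LS?T → r0=0x8d
[9] flags=1000 GE?F → skip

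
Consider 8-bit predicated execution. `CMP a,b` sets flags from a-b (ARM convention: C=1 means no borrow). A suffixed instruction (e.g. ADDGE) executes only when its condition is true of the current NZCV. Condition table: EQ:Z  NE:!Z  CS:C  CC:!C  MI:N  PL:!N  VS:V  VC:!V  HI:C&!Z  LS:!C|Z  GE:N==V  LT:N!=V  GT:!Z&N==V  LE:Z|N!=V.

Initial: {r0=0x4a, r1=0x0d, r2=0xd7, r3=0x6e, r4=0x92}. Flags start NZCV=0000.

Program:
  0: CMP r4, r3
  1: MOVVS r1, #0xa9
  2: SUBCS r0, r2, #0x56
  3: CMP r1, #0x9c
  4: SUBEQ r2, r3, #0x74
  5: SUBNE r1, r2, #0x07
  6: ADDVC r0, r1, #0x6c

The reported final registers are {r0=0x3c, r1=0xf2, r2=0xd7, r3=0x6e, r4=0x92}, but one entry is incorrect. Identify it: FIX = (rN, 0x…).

0: ✓ CMP  NZCV=0011
1: ✓ MOVVS  r1←0xa9
2: ✓ SUBCS  r0←0x81
3: ✓ CMP  NZCV=0010
4: · SUBEQ
5: ✓ SUBNE  r1←0xd0
6: ✓ ADDVC  r0←0x3c

FIX = (r1, 0xd0)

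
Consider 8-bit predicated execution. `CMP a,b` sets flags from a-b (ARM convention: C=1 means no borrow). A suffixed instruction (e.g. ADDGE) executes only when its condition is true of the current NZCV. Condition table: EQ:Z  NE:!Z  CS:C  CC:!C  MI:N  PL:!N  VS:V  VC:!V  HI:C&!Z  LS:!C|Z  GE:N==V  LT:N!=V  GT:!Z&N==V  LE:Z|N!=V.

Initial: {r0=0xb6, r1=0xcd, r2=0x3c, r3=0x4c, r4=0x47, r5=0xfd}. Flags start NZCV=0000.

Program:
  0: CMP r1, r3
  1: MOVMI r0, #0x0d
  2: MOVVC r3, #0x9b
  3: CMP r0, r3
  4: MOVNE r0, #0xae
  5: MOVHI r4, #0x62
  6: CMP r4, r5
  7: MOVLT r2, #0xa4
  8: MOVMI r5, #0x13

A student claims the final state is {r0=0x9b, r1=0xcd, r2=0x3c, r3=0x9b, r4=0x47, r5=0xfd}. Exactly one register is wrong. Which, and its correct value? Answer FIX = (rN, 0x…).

[0] flags=1010 → (cmp)
[1] flags=1010 MI?T → r0=0x0d
[2] flags=1010 VC?T → r3=0x9b
[3] flags=0000 → (cmp)
[4] flags=0000 NE?T → r0=0xae
[5] flags=0000 HI?F → skip
[6] flags=0000 → (cmp)
[7] flags=0000 LT?F → skip
[8] flags=0000 MI?F → skip

FIX = (r0, 0xae)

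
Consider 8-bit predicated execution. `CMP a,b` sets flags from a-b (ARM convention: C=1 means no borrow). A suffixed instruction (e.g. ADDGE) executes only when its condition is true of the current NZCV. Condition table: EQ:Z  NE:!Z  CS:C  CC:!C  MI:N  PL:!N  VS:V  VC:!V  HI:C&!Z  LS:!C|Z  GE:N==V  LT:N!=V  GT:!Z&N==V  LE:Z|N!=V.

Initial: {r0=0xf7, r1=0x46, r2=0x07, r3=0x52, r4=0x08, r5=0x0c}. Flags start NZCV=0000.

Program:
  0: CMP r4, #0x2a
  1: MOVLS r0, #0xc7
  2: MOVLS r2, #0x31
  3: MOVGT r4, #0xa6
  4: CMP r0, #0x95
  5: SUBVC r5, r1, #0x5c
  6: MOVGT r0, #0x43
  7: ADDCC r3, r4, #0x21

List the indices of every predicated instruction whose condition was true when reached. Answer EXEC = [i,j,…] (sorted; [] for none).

0: ✓ CMP  NZCV=1000
1: ✓ MOVLS  r0←0xc7
2: ✓ MOVLS  r2←0x31
3: · MOVGT
4: ✓ CMP  NZCV=0010
5: ✓ SUBVC  r5←0xea
6: ✓ MOVGT  r0←0x43
7: · ADDCC

EXEC = [1,2,5,6]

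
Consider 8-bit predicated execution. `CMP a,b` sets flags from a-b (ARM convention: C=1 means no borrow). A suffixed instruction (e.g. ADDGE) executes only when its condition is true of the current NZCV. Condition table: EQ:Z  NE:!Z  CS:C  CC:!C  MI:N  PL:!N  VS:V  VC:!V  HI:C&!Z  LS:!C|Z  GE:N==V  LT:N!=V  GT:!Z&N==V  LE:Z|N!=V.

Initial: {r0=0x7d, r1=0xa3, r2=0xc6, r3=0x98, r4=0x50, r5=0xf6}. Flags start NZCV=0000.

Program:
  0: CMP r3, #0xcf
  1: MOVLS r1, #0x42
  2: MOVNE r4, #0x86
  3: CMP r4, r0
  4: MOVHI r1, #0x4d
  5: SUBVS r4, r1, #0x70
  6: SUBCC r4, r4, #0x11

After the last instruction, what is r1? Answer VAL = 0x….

0: ✓ CMP  NZCV=1000
1: ✓ MOVLS  r1←0x42
2: ✓ MOVNE  r4←0x86
3: ✓ CMP  NZCV=0011
4: ✓ MOVHI  r1←0x4d
5: ✓ SUBVS  r4←0xdd
6: · SUBCC

VAL = 0x4d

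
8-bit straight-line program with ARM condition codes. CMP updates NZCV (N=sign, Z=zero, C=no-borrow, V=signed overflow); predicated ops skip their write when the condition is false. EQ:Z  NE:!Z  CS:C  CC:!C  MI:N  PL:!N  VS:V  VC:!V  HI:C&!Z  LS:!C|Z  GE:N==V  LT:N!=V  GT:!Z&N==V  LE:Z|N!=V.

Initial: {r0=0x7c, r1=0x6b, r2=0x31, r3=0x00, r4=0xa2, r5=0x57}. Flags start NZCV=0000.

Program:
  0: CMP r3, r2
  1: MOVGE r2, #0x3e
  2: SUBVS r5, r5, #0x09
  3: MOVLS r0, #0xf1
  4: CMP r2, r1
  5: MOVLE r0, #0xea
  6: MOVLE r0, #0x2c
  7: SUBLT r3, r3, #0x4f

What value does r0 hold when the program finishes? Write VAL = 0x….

VAL = 0x2c

[0] flags=1000 → (cmp)
[1] flags=1000 GE?F → skip
[2] flags=1000 VS?F → skip
[3] flags=1000 LS?T → r0=0xf1
[4] flags=1000 → (cmp)
[5] flags=1000 LE?T → r0=0xea
[6] flags=1000 LE?T → r0=0x2c
[7] flags=1000 LT?T → r3=0xb1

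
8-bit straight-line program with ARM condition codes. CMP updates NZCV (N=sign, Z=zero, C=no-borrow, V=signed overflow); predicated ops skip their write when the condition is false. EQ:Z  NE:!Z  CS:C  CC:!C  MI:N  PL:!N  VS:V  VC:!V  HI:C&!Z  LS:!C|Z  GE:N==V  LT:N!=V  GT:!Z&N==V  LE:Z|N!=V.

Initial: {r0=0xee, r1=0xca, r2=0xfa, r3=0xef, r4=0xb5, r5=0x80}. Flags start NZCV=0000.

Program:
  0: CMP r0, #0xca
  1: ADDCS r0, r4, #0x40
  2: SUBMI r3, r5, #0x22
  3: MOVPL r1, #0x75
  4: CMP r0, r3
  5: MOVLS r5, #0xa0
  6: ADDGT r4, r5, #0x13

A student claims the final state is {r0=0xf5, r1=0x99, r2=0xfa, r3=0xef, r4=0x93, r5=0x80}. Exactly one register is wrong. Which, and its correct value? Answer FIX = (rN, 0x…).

0: ✓ CMP  NZCV=0010
1: ✓ ADDCS  r0←0xf5
2: · SUBMI
3: ✓ MOVPL  r1←0x75
4: ✓ CMP  NZCV=0010
5: · MOVLS
6: ✓ ADDGT  r4←0x93

FIX = (r1, 0x75)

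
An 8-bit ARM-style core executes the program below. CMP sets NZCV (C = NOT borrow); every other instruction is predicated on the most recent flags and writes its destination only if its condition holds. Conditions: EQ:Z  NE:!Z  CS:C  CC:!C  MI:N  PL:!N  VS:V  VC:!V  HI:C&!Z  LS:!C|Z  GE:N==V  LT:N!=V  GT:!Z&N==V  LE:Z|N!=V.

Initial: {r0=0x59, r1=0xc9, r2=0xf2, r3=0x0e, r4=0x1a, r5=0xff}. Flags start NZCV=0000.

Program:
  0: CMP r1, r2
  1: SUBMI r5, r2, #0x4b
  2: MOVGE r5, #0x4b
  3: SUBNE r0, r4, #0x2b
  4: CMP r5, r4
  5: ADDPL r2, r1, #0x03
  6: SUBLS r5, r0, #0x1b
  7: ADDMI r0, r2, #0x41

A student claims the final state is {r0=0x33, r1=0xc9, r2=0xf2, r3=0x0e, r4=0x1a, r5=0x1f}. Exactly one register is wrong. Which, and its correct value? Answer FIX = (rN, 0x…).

[0] flags=1000 → (cmp)
[1] flags=1000 MI?T → r5=0xa7
[2] flags=1000 GE?F → skip
[3] flags=1000 NE?T → r0=0xef
[4] flags=1010 → (cmp)
[5] flags=1010 PL?F → skip
[6] flags=1010 LS?F → skip
[7] flags=1010 MI?T → r0=0x33

FIX = (r5, 0xa7)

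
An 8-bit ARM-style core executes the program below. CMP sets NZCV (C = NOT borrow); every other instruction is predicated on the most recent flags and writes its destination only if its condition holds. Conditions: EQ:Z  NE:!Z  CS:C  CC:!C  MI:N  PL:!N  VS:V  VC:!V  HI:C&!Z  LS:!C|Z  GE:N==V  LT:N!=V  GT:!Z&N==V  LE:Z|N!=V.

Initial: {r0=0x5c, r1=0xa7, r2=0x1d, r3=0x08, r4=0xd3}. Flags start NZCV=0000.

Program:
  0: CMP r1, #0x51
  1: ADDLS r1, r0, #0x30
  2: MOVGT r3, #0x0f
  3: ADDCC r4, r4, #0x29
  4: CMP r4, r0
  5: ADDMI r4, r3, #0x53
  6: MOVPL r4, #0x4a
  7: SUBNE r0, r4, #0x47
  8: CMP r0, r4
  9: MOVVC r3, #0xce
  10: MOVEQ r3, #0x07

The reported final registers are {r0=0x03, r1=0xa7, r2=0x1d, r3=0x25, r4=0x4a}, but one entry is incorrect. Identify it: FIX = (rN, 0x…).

FIX = (r3, 0xce)

0: ✓ CMP  NZCV=0011
1: · ADDLS
2: · MOVGT
3: · ADDCC
4: ✓ CMP  NZCV=0011
5: · ADDMI
6: ✓ MOVPL  r4←0x4a
7: ✓ SUBNE  r0←0x03
8: ✓ CMP  NZCV=1000
9: ✓ MOVVC  r3←0xce
10: · MOVEQ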